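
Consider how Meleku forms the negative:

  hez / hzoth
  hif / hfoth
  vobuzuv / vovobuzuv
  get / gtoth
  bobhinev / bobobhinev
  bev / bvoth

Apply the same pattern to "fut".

ftoth

bobhinev and bev both end in -v yet inflect differently (bobobhinev, bvoth), so the final letter is not what conditions the rule; the number of vowels is.
"fut" has 1 vowel. The stems with 1 vowel (hez → hzoth, bev → bvoth, get → gtoth) delete the last vowel and add -oth.
So fut → ftoth.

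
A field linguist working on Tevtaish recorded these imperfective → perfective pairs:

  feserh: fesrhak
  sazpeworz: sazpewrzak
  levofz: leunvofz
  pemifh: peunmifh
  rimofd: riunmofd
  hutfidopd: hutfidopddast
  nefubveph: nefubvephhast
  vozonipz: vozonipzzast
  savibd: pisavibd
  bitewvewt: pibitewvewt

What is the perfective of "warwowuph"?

warwowuphhast

"warwowuph" has second-to-last letter 'p'. The stems whose second-to-last letter is 'p' (hutfidopd → hutfidopddast, nefubveph → nefubvephhast, vozonipz → vozonipzzast) double the final consonant and add -ast.
The other patterns: stems whose second-to-last letter is 'r' delete the last vowel and add -ak; stems whose second-to-last letter is 'f' insert -un- after the first vowel; stems whose second-to-last letter is 'b' or 'w' add the prefix pi-.
So warwowuph → warwowuphhast.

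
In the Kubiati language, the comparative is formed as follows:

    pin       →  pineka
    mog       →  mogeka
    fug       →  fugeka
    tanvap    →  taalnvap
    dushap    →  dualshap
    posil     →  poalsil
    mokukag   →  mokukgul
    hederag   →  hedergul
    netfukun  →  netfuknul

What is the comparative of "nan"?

naneka

mog and mokukag both end in -g yet inflect differently (mogeka, mokukgul), so the final letter is not what conditions the rule; the number of vowels is.
"nan" has 1 vowel. The stems with 1 vowel (pin → pineka, mog → mogeka, fug → fugeka) add -eka.
The other patterns: stems with 2 vowels insert -al- after the first vowel; stems with 3 vowels delete the last vowel and add -ul.
So nan → naneka.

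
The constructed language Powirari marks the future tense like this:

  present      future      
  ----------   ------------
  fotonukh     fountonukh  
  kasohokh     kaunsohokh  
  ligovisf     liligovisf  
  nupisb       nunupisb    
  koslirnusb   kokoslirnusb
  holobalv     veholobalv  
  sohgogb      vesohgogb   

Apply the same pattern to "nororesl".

nonororesl

"nororesl" has second-to-last letter 's'. The stems whose second-to-last letter is 's' (ligovisf → liligovisf, nupisb → nunupisb, koslirnusb → kokoslirnusb) repeat the first consonant+vowel as a prefix.
The other patterns: stems whose second-to-last letter is 'k' insert -un- after the first vowel; stems whose second-to-last letter is 'g' or 'l' add the prefix ve-.
So nororesl → nonororesl.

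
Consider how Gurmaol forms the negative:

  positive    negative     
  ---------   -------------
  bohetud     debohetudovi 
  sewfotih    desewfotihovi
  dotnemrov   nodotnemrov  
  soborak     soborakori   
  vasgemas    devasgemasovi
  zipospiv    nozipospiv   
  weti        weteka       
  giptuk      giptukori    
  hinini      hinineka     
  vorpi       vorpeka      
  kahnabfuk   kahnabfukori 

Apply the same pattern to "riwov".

zipospiv and vorpi both have last vowel 'i' yet inflect differently (nozipospiv, vorpeka), so the last vowel is not what conditions the rule; the final letter is.
"riwov" ends in -v. The stems ending in -v (dotnemrov → nodotnemrov, zipospiv → nozipospiv) add the prefix no-.
So riwov → noriwov.

noriwov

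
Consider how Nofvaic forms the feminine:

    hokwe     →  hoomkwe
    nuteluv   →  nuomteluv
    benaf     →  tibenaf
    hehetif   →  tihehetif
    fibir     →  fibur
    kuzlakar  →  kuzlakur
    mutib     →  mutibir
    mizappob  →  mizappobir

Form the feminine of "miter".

mitur

hehetif and fibir both have last vowel 'i' yet inflect differently (tihehetif, fibur), so the last vowel is not what conditions the rule; the final letter is.
"miter" ends in -r. The stems ending in -r (fibir → fibur, kuzlakar → kuzlakur) change the last vowel to 'u'.
So miter → mitur.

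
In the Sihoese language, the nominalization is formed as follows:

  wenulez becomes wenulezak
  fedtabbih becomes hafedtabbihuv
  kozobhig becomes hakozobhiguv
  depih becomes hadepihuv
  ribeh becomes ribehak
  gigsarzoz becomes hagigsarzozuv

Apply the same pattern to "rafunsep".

gigsarzoz and wenulez both end in -z yet inflect differently (hagigsarzozuv, wenulezak), so the final letter is not what conditions the rule; the last vowel is.
"rafunsep" has last vowel 'e'. The stems whose last vowel is 'e' (wenulez → wenulezak, ribeh → ribehak) add -ak.
So rafunsep → rafunsepak.

rafunsepak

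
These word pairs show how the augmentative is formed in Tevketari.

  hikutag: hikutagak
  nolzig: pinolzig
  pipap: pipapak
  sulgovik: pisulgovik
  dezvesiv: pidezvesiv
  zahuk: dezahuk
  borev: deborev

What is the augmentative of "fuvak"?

fuvakak

borev and dezvesiv both end in -v yet inflect differently (deborev, pidezvesiv), so the final letter is not what conditions the rule; the last vowel is.
"fuvak" has last vowel 'a'. The stems whose last vowel is 'a' (hikutag → hikutagak, pipap → pipapak) add -ak.
So fuvak → fuvakak.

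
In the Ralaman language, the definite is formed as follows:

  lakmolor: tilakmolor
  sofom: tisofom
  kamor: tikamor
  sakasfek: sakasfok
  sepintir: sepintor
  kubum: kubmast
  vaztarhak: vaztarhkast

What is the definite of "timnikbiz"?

timnikboz

"timnikbiz" has last vowel 'i'. The one such stem in the data (sepintir → sepintor) changes the last vowel to 'o' (as does sakasfek), so the same rule applies.
So timnikbiz → timnikboz.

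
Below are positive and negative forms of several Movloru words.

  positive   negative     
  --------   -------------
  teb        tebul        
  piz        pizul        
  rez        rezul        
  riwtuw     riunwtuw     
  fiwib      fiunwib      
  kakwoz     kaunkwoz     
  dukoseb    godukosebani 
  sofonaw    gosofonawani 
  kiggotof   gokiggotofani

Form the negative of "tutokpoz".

gotutokpozani

"tutokpoz" has 3 vowels. The stems with 3 vowels (dukoseb → godukosebani, sofonaw → gosofonawani, kiggotof → gokiggotofani) add go- … -ani around the stem.
So tutokpoz → gotutokpozani.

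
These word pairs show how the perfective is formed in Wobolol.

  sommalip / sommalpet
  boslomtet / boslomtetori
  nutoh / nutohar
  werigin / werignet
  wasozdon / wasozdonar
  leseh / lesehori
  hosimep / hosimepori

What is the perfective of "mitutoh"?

mitutohar

sommalip and hosimep both end in -p yet inflect differently (sommalpet, hosimepori), so the final letter is not what conditions the rule; the last vowel is.
"mitutoh" has last vowel 'o'. The stems whose last vowel is 'o' (wasozdon → wasozdonar, nutoh → nutohar) add -ar.
The other patterns: stems whose last vowel is 'i' delete the last vowel and add -et; stems whose last vowel is 'e' add -ori.
So mitutoh → mitutohar.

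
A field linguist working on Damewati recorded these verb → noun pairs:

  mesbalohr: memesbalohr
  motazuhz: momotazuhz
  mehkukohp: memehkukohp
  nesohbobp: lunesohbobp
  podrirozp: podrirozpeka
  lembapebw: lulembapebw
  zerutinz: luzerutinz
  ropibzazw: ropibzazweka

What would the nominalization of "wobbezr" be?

wobbezreka

"wobbezr" has second-to-last letter 'z'. The stems whose second-to-last letter is 'z' (podrirozp → podrirozpeka, ropibzazw → ropibzazweka) add -eka.
The other patterns: stems whose second-to-last letter is 'h' repeat the first consonant+vowel as a prefix; stems whose second-to-last letter is 'b' or 'n' add the prefix lu-.
So wobbezr → wobbezreka.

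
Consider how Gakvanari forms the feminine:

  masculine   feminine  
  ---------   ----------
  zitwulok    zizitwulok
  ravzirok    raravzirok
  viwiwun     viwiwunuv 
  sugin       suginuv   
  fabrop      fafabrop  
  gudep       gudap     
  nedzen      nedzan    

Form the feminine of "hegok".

hehegok

fabrop and gudep both end in -p yet inflect differently (fafabrop, gudap), so the final letter is not what conditions the rule; the last vowel is.
"hegok" has last vowel 'o'. The stems whose last vowel is 'o' (ravzirok → raravzirok, fabrop → fafabrop, zitwulok → zizitwulok) repeat the first consonant+vowel as a prefix.
The other patterns: stems whose last vowel is 'e' change the last vowel to 'a'; stems whose last vowel is 'i' or 'u' add -uv.
So hegok → hehegok.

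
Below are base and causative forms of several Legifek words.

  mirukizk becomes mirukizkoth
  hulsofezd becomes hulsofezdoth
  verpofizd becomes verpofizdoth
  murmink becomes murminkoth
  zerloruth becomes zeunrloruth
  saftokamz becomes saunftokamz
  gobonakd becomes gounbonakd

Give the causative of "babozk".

babozkoth

"babozk" has second-to-last letter 'z'. The stems whose second-to-last letter is 'z' (mirukizk → mirukizkoth, hulsofezd → hulsofezdoth, verpofizd → verpofizdoth) add -oth.
The other pattern: stems whose second-to-last letter is 'k', 'm' or 't' insert -un- after the first vowel.
So babozk → babozkoth.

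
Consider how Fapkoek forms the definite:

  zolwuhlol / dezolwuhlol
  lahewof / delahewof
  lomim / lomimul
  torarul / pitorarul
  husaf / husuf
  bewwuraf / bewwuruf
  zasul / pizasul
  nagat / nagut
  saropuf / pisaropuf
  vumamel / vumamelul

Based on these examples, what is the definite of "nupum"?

husaf and lahewof both end in -f yet inflect differently (husuf, delahewof), so the final letter is not what conditions the rule; the last vowel is.
"nupum" has last vowel 'u'. The stems whose last vowel is 'u' (saropuf → pisaropuf, zasul → pizasul, torarul → pitorarul) add the prefix pi-.
The other patterns: stems whose last vowel is 'a' change the last vowel to 'u'; stems whose last vowel is 'e' or 'i' add -ul; stems whose last vowel is 'o' add the prefix de-.
So nupum → pinupum.

pinupum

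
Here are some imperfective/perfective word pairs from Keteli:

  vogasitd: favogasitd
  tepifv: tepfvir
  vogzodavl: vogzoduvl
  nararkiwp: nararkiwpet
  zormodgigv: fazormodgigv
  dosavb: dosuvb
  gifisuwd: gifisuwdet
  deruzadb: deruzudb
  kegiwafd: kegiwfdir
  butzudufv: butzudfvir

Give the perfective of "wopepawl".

wopepawlet

"wopepawl" has second-to-last letter 'w'. The stems whose second-to-last letter is 'w' (nararkiwp → nararkiwpet, gifisuwd → gifisuwdet) add -et.
The other patterns: stems whose second-to-last letter is 'd' or 'v' change the last vowel to 'u'; stems whose second-to-last letter is 'f' delete the last vowel and add -ir; stems whose second-to-last letter is 'g' or 't' add the prefix fa-.
So wopepawl → wopepawlet.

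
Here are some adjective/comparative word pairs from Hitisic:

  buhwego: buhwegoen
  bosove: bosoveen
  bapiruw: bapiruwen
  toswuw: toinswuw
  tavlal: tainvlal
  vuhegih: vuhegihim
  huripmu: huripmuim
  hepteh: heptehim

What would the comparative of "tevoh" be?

bapiruw and toswuw both end in -w yet inflect differently (bapiruwen, toinswuw), so the final letter is not what conditions the rule; the first letter is.
"tevoh" begins with t-. The stems beginning with t- (toswuw → toinswuw, tavlal → tainvlal) insert -in- after the first vowel.
The other patterns: stems beginning with b- add -en; stems beginning with h- or v- add -im.
So tevoh → teinvoh.

teinvoh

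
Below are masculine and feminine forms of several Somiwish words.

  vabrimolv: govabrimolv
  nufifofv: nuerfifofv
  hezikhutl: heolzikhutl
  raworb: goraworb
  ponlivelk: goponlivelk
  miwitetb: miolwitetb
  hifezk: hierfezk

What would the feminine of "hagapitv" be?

"hagapitv" has second-to-last letter 't'. The stems whose second-to-last letter is 't' (miwitetb → miolwitetb, hezikhutl → heolzikhutl) insert -ol- after the first vowel.
So hagapitv → haolgapitv.

haolgapitv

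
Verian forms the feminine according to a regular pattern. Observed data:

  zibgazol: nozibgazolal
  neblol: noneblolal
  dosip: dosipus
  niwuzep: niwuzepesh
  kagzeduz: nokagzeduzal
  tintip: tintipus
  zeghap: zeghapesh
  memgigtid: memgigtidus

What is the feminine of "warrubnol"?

"warrubnol" has last vowel 'o'. The stems whose last vowel is 'o' (neblol → noneblolal, zibgazol → nozibgazolal) add no- … -al around the stem.
So warrubnol → nowarrubnolal.

nowarrubnolal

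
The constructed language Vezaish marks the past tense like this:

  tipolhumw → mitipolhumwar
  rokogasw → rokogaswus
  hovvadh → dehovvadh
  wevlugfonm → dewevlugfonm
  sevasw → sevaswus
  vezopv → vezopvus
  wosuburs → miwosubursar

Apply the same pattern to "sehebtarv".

sevasw and tipolhumw both end in -w yet inflect differently (sevaswus, mitipolhumwar), so the final letter is not what conditions the rule; the second-to-last letter is.
"sehebtarv" has second-to-last letter 'r'. The one such stem in the data (wosuburs → miwosubursar) adds mi- … -ar around the stem, so the same rule applies.
So sehebtarv → misehebtarvar.

misehebtarvar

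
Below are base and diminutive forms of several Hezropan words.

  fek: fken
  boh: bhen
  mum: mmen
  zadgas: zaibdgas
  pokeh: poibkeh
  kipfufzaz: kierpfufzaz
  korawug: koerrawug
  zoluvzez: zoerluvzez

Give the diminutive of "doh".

dhen

boh and pokeh both end in -h yet inflect differently (bhen, poibkeh), so the final letter is not what conditions the rule; the number of vowels is.
"doh" has 1 vowel. The stems with 1 vowel (fek → fken, boh → bhen, mum → mmen) delete the last vowel and add -en.
So doh → dhen.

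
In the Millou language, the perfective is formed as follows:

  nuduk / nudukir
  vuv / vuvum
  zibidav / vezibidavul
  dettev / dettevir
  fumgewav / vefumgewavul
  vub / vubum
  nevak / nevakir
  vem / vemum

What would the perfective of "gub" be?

gubum

"gub" has 1 vowel. The stems with 1 vowel (vub → vubum, vuv → vuvum, vem → vemum) add -um.
So gub → gubum.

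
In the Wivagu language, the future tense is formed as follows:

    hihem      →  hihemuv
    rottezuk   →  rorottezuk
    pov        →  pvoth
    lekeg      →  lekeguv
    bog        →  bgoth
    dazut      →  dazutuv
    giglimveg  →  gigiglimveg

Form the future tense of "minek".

bog and lekeg both end in -g yet inflect differently (bgoth, lekeguv), so the final letter is not what conditions the rule; the number of vowels is.
"minek" has 2 vowels. The stems with 2 vowels (lekeg → lekeguv, dazut → dazutuv, hihem → hihemuv) add -uv.
The other patterns: stems with 1 vowel delete the last vowel and add -oth; stems with 3 vowels repeat the first consonant+vowel as a prefix.
So minek → minekuv.

minekuv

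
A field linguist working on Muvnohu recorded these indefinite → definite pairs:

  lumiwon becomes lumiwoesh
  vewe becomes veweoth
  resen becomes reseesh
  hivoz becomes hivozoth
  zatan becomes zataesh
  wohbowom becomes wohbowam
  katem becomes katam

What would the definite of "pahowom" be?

katem and resen both have last vowel 'e' yet inflect differently (katam, reseesh), so the last vowel is not what conditions the rule; the final letter is.
"pahowom" ends in -m. The stems ending in -m (katem → katam, wohbowom → wohbowam) change the last vowel to 'a'.
The other patterns: stems ending in -n drop the final letter and add -esh; stems ending in -e or -z add -oth.
So pahowom → pahowam.

pahowam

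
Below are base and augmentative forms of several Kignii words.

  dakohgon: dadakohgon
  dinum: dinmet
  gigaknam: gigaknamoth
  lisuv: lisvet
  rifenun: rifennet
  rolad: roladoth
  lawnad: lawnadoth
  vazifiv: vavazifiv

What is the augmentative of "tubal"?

tubaloth

gigaknam and dinum both end in -m yet inflect differently (gigaknamoth, dinmet), so the final letter is not what conditions the rule; the last vowel is.
"tubal" has last vowel 'a'. The stems whose last vowel is 'a' (rolad → roladoth, lawnad → lawnadoth, gigaknam → gigaknamoth) add -oth.
So tubal → tubaloth.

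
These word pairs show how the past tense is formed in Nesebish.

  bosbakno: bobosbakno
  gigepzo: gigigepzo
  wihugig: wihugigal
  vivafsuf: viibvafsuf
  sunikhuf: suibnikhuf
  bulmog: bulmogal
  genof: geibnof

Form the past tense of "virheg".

"virheg" ends in -g. The stems ending in -g (wihugig → wihugigal, bulmog → bulmogal) add -al.
The other patterns: stems ending in -o repeat the first consonant+vowel as a prefix; stems ending in -f insert -ib- after the first vowel.
So virheg → virhegal.

virhegal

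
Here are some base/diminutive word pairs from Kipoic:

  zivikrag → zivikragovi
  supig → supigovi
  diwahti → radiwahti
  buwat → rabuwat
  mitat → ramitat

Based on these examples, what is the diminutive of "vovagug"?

vovagugovi

supig and diwahti both have last vowel 'i' yet inflect differently (supigovi, radiwahti), so the last vowel is not what conditions the rule; the final letter is.
"vovagug" ends in -g. The stems ending in -g (zivikrag → zivikragovi, supig → supigovi) add -ovi.
So vovagug → vovagugovi.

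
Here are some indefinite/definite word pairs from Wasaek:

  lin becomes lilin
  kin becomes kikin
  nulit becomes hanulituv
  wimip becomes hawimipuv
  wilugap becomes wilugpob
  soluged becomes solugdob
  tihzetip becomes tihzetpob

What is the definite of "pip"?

pipip

wimip and wilugap both end in -p yet inflect differently (hawimipuv, wilugpob), so the final letter is not what conditions the rule; the number of vowels is.
"pip" has 1 vowel. The stems with 1 vowel (lin → lilin, kin → kikin) repeat the first consonant+vowel as a prefix.
So pip → pipip.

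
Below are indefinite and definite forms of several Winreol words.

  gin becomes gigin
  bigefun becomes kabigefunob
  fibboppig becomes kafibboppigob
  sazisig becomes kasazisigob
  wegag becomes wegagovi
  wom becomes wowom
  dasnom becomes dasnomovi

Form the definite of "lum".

wom and dasnom both end in -m yet inflect differently (wowom, dasnomovi), so the final letter is not what conditions the rule; the number of vowels is.
"lum" has 1 vowel. The stems with 1 vowel (gin → gigin, wom → wowom) repeat the first consonant+vowel as a prefix.
The other patterns: stems with 2 vowels add -ovi; stems with 3 vowels add ka- … -ob around the stem.
So lum → lulum.

lulum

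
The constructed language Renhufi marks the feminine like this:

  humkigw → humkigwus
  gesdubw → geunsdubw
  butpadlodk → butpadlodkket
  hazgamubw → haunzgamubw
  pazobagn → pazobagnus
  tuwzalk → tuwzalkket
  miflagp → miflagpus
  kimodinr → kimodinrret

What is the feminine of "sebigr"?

sebigrus

gesdubw and humkigw both end in -w yet inflect differently (geunsdubw, humkigwus), so the final letter is not what conditions the rule; the second-to-last letter is.
"sebigr" has second-to-last letter 'g'. The stems whose second-to-last letter is 'g' (miflagp → miflagpus, humkigw → humkigwus, pazobagn → pazobagnus) add -us.
So sebigr → sebigrus.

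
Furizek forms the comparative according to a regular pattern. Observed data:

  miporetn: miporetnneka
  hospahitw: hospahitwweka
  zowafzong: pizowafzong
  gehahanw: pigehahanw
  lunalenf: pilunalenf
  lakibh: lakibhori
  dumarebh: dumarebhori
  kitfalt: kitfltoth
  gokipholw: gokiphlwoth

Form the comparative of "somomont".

"somomont" has second-to-last letter 'n'. The stems whose second-to-last letter is 'n' (zowafzong → pizowafzong, gehahanw → pigehahanw, lunalenf → pilunalenf) add the prefix pi-.
The other patterns: stems whose second-to-last letter is 't' double the final consonant and add -eka; stems whose second-to-last letter is 'b' add -ori; stems whose second-to-last letter is 'l' delete the last vowel and add -oth.
So somomont → pisomomont.

pisomomont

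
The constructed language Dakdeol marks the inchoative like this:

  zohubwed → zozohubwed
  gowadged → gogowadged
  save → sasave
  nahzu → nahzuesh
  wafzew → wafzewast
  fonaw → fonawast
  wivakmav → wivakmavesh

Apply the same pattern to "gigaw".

gigawast

wafzew and save both have last vowel 'e' yet inflect differently (wafzewast, sasave), so the last vowel is not what conditions the rule; the final letter is.
"gigaw" ends in -w. The stems ending in -w (wafzew → wafzewast, fonaw → fonawast) add -ast.
The other patterns: stems ending in -d or -e repeat the first consonant+vowel as a prefix; stems ending in -u or -v add -esh.
So gigaw → gigawast.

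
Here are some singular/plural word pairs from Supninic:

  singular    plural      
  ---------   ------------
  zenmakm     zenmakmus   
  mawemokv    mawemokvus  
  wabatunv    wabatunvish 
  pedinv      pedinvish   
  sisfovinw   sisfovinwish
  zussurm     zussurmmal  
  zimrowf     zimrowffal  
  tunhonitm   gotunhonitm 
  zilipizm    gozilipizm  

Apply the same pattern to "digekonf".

"digekonf" has second-to-last letter 'n'. The stems whose second-to-last letter is 'n' (wabatunv → wabatunvish, pedinv → pedinvish, sisfovinw → sisfovinwish) add -ish.
So digekonf → digekonfish.

digekonfish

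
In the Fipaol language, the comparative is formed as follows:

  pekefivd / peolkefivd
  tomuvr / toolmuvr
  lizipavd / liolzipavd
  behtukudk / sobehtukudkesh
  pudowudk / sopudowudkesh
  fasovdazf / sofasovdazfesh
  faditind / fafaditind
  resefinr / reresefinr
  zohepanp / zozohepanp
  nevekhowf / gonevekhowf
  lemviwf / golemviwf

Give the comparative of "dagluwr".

pekefivd and faditind both end in -d yet inflect differently (peolkefivd, fafaditind), so the final letter is not what conditions the rule; the second-to-last letter is.
"dagluwr" has second-to-last letter 'w'. The stems whose second-to-last letter is 'w' (nevekhowf → gonevekhowf, lemviwf → golemviwf) add the prefix go-.
The other patterns: stems whose second-to-last letter is 'v' insert -ol- after the first vowel; stems whose second-to-last letter is 'd' or 'z' add so- … -esh around the stem; stems whose second-to-last letter is 'n' repeat the first consonant+vowel as a prefix.
So dagluwr → godagluwr.

godagluwr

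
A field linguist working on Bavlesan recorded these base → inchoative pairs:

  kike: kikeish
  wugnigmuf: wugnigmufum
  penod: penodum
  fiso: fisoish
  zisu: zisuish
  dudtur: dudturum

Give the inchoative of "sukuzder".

zisu and dudtur both have last vowel 'u' yet inflect differently (zisuish, dudturum), so the last vowel is not what conditions the rule; whether the stem ends in a vowel or a consonant is.
"sukuzder" ends in a consonant. The stems ending in a consonant (dudtur → dudturum, wugnigmuf → wugnigmufum, penod → penodum) add -um.
So sukuzder → sukuzderum.

sukuzderum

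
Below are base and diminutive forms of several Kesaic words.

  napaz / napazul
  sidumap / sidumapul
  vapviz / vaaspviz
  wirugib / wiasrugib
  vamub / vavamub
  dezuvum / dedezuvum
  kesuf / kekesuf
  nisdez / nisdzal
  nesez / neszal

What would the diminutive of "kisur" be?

napaz and vapviz both end in -z yet inflect differently (napazul, vaaspviz), so the final letter is not what conditions the rule; the last vowel is.
"kisur" has last vowel 'u'. The stems whose last vowel is 'u' (vamub → vavamub, dezuvum → dedezuvum, kesuf → kekesuf) repeat the first consonant+vowel as a prefix.
The other patterns: stems whose last vowel is 'a' add -ul; stems whose last vowel is 'i' insert -as- after the first vowel; stems whose last vowel is 'e' delete the last vowel and add -al.
So kisur → kikisur.

kikisur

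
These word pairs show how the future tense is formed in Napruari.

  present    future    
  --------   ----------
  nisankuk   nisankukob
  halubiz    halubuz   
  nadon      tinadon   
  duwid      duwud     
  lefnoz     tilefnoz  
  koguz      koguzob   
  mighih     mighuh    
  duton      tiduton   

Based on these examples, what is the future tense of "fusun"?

"fusun" has last vowel 'u'. The stems whose last vowel is 'u' (nisankuk → nisankukob, koguz → koguzob) add -ob.
So fusun → fusunob.

fusunob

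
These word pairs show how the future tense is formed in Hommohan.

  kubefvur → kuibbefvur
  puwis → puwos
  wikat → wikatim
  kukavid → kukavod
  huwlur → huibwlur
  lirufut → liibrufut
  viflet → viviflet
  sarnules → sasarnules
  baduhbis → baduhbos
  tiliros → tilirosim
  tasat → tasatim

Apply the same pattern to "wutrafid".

wutrafod

viflet and lirufut both end in -t yet inflect differently (viviflet, liibrufut), so the final letter is not what conditions the rule; the last vowel is.
"wutrafid" has last vowel 'i'. The stems whose last vowel is 'i' (baduhbis → baduhbos, puwis → puwos, kukavid → kukavod) change the last vowel to 'o'.
The other patterns: stems whose last vowel is 'e' repeat the first consonant+vowel as a prefix; stems whose last vowel is 'u' insert -ib- after the first vowel; stems whose last vowel is 'a' or 'o' add -im.
So wutrafid → wutrafod.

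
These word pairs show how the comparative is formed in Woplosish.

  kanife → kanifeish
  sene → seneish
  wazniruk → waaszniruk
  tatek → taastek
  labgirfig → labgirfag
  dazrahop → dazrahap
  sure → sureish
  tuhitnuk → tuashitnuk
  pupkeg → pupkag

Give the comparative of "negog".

negag

kanife and tatek both have last vowel 'e' yet inflect differently (kanifeish, taastek), so the last vowel is not what conditions the rule; the final letter is.
"negog" ends in -g. The stems ending in -g (labgirfig → labgirfag, pupkeg → pupkag) change the last vowel to 'a'.
The other patterns: stems ending in -e add -ish; stems ending in -k insert -as- after the first vowel.
So negog → negag.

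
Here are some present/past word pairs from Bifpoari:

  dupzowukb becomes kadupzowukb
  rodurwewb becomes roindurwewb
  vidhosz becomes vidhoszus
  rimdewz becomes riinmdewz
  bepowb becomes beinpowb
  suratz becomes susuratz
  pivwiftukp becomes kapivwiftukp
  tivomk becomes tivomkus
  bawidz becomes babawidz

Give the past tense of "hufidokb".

rimdewz and bawidz both end in -z yet inflect differently (riinmdewz, babawidz), so the final letter is not what conditions the rule; the second-to-last letter is.
"hufidokb" has second-to-last letter 'k'. The stems whose second-to-last letter is 'k' (pivwiftukp → kapivwiftukp, dupzowukb → kadupzowukb) add the prefix ka-.
The other patterns: stems whose second-to-last letter is 'w' insert -in- after the first vowel; stems whose second-to-last letter is 'd' or 't' repeat the first consonant+vowel as a prefix; stems whose second-to-last letter is 'm' or 's' add -us.
So hufidokb → kahufidokb.

kahufidokb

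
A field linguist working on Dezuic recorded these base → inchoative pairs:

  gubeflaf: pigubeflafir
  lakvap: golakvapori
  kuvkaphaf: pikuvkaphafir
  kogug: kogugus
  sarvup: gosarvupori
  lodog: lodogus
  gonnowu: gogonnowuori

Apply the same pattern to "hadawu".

gohadawuori

"hadawu" ends in -u. The one such stem in the data (gonnowu → gogonnowuori) adds go- … -ori around the stem, so the same rule applies.
The other patterns: stems ending in -g add -us; stems ending in -f add pi- … -ir around the stem.
So hadawu → gohadawuori.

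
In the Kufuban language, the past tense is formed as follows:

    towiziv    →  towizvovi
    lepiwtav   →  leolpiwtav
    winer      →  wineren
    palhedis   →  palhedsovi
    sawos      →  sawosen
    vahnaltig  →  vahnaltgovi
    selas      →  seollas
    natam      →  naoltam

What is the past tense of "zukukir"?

zukukrovi

lepiwtav and towiziv both end in -v yet inflect differently (leolpiwtav, towizvovi), so the final letter is not what conditions the rule; the last vowel is.
"zukukir" has last vowel 'i'. The stems whose last vowel is 'i' (towiziv → towizvovi, palhedis → palhedsovi, vahnaltig → vahnaltgovi) delete the last vowel and add -ovi.
So zukukir → zukukrovi.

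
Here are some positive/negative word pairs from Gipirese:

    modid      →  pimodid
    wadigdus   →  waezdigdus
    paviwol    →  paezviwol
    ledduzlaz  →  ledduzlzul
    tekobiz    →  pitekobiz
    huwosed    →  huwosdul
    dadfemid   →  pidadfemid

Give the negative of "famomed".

dadfemid and huwosed both end in -d yet inflect differently (pidadfemid, huwosdul), so the final letter is not what conditions the rule; the last vowel is.
"famomed" has last vowel 'e'. The one such stem in the data (huwosed → huwosdul) deletes the last vowel and adds -ul (as does ledduzlaz), so the same rule applies.
The other patterns: stems whose last vowel is 'o' or 'u' insert -ez- after the first vowel; stems whose last vowel is 'i' add the prefix pi-.
So famomed → famomdul.

famomdul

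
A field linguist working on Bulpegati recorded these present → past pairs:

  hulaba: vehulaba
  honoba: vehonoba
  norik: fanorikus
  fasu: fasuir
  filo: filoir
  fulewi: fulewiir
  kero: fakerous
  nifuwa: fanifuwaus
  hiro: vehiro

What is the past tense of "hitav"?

vehitav

"hitav" begins with h-. The stems beginning with h- (honoba → vehonoba, hulaba → vehulaba, hiro → vehiro) add the prefix ve-.
The other patterns: stems beginning with f- add -ir; stems beginning with k- or n- add fa- … -us around the stem.
So hitav → vehitav.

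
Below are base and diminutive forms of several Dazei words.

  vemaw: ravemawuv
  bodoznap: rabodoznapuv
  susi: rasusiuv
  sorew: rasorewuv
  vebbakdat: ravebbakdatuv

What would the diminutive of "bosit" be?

Every pair shown (vemaw → ravemawuv, bodoznap → rabodoznapuv, susi → rasusiuv, …) follows the same rule: add ra- … -uv around the stem.
So bosit → rabosituv.

rabosituv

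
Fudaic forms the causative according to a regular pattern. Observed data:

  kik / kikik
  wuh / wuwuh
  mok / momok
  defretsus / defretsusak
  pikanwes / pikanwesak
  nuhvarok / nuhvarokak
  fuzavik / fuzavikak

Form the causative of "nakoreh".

kik and nuhvarok both end in -k yet inflect differently (kikik, nuhvarokak), so the final letter is not what conditions the rule; the number of vowels is.
"nakoreh" has 3 vowels. The stems with 3 vowels (defretsus → defretsusak, pikanwes → pikanwesak, nuhvarok → nuhvarokak) add -ak.
The other pattern: stems with 1 vowel repeat the first consonant+vowel as a prefix.
So nakoreh → nakorehak.

nakorehak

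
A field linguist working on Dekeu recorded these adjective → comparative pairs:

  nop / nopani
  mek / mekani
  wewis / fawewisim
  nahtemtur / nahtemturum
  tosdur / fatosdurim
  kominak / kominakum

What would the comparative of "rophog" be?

mek and kominak both end in -k yet inflect differently (mekani, kominakum), so the final letter is not what conditions the rule; the number of vowels is.
"rophog" has 2 vowels. The stems with 2 vowels (wewis → fawewisim, tosdur → fatosdurim) add fa- … -im around the stem.
The other patterns: stems with 1 vowel add -ani; stems with 3 vowels add -um.
So rophog → farophogim.

farophogim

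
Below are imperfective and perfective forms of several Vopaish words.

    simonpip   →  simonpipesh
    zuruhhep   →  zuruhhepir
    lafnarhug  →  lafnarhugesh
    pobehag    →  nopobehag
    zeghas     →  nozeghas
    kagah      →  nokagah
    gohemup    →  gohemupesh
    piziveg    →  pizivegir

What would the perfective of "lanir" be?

laniresh

"lanir" has last vowel 'i'. The one such stem in the data (simonpip → simonpipesh) adds -esh, so the same rule applies.
The other patterns: stems whose last vowel is 'a' add the prefix no-; stems whose last vowel is 'e' add -ir.
So lanir → laniresh.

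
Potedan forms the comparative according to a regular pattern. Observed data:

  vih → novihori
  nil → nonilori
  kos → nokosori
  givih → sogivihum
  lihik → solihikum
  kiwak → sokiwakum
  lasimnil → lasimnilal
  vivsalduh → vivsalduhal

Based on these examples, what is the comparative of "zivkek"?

sozivkekum

"zivkek" has 2 vowels. The stems with 2 vowels (givih → sogivihum, lihik → solihikum, kiwak → sokiwakum) add so- … -um around the stem.
The other patterns: stems with 1 vowel add no- … -ori around the stem; stems with 3 vowels add -al.
So zivkek → sozivkekum.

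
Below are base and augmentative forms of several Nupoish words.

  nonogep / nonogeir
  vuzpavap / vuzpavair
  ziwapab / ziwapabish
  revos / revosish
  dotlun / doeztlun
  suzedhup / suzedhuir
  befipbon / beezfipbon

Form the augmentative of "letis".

suzedhup and dotlun both have last vowel 'u' yet inflect differently (suzedhuir, doeztlun), so the last vowel is not what conditions the rule; the final letter is.
"letis" ends in -s. The one such stem in the data (revos → revosish) adds -ish, so the same rule applies.
The other patterns: stems ending in -p drop the final letter and add -ir; stems ending in -n insert -ez- after the first vowel.
So letis → letisish.

letisish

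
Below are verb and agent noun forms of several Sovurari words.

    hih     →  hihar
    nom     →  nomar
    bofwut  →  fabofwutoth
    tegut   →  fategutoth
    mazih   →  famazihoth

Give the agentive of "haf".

hafar

hih and mazih both end in -h yet inflect differently (hihar, famazihoth), so the final letter is not what conditions the rule; the number of vowels is.
"haf" has 1 vowel. The stems with 1 vowel (hih → hihar, nom → nomar) add -ar.
The other pattern: stems with 2 vowels add fa- … -oth around the stem.
So haf → hafar.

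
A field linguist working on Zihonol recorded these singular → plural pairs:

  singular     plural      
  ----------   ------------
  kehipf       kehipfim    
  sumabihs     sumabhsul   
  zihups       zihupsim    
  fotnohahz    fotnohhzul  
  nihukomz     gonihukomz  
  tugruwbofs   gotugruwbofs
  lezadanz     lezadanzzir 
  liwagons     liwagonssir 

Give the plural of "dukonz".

dukonzzir

tugruwbofs and sumabihs both end in -s yet inflect differently (gotugruwbofs, sumabhsul), so the final letter is not what conditions the rule; the second-to-last letter is.
"dukonz" has second-to-last letter 'n'. The stems whose second-to-last letter is 'n' (liwagons → liwagonssir, lezadanz → lezadanzzir) double the final consonant and add -ir.
The other patterns: stems whose second-to-last letter is 'f' or 'm' add the prefix go-; stems whose second-to-last letter is 'h' delete the last vowel and add -ul; stems whose second-to-last letter is 'p' add -im.
So dukonz → dukonzzir.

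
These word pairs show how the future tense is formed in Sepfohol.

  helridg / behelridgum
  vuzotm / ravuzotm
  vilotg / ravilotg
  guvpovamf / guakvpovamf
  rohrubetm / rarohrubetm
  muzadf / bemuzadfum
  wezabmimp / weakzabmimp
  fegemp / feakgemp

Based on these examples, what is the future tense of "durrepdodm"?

bedurrepdodmum

"durrepdodm" has second-to-last letter 'd'. The stems whose second-to-last letter is 'd' (muzadf → bemuzadfum, helridg → behelridgum) add be- … -um around the stem.
The other patterns: stems whose second-to-last letter is 'm' insert -ak- after the first vowel; stems whose second-to-last letter is 't' add the prefix ra-.
So durrepdodm → bedurrepdodmum.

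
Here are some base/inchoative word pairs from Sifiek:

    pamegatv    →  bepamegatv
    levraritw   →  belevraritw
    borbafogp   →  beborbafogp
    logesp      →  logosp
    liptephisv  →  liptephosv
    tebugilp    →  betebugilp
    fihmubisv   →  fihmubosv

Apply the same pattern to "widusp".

widosp

logesp and tebugilp both end in -p yet inflect differently (logosp, betebugilp), so the final letter is not what conditions the rule; the second-to-last letter is.
"widusp" has second-to-last letter 's'. The stems whose second-to-last letter is 's' (logesp → logosp, fihmubisv → fihmubosv, liptephisv → liptephosv) change the last vowel to 'o'.
So widusp → widosp.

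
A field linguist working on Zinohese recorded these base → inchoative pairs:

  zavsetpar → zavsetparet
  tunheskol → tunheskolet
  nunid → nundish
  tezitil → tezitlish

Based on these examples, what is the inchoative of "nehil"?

tezitil and tunheskol both end in -l yet inflect differently (tezitlish, tunheskolet), so the final letter is not what conditions the rule; the last vowel is.
"nehil" has last vowel 'i'. The stems whose last vowel is 'i' (nunid → nundish, tezitil → tezitlish) delete the last vowel and add -ish.
The other pattern: stems whose last vowel is 'a' or 'o' add -et.
So nehil → nehlish.

nehlish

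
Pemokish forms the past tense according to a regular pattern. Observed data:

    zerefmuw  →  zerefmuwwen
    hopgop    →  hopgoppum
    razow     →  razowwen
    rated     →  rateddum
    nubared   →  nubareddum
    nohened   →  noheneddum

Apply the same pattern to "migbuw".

migbuwwen

"migbuw" ends in -w. The stems ending in -w (zerefmuw → zerefmuwwen, razow → razowwen) double the final consonant and add -en.
The other pattern: stems ending in -d or -p double the final consonant and add -um.
So migbuw → migbuwwen.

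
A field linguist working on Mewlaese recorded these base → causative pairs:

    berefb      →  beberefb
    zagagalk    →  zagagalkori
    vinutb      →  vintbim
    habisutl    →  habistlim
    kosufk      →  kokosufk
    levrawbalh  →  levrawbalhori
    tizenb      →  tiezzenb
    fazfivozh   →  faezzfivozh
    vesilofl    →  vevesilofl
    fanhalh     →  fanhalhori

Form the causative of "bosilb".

zagagalk and kosufk both end in -k yet inflect differently (zagagalkori, kokosufk), so the final letter is not what conditions the rule; the second-to-last letter is.
"bosilb" has second-to-last letter 'l'. The stems whose second-to-last letter is 'l' (levrawbalh → levrawbalhori, fanhalh → fanhalhori, zagagalk → zagagalkori) add -ori.
The other patterns: stems whose second-to-last letter is 'f' repeat the first consonant+vowel as a prefix; stems whose second-to-last letter is 't' delete the last vowel and add -im; stems whose second-to-last letter is 'n' or 'z' insert -ez- after the first vowel.
So bosilb → bosilbori.

bosilbori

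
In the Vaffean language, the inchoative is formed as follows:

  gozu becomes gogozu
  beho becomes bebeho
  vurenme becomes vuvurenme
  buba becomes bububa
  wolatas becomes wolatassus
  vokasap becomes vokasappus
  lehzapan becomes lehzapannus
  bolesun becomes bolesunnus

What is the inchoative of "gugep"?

"gugep" ends in a consonant. The stems ending in a consonant (wolatas → wolatassus, vokasap → vokasappus, lehzapan → lehzapannus) double the final consonant and add -us.
The other pattern: stems ending in a vowel repeat the first consonant+vowel as a prefix.
So gugep → gugeppus.

gugeppus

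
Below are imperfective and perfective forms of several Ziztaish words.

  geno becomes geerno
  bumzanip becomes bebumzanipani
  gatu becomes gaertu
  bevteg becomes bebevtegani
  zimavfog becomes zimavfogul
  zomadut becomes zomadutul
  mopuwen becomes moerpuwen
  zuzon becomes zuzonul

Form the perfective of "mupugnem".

bevteg and zimavfog both end in -g yet inflect differently (bebevtegani, zimavfogul), so the final letter is not what conditions the rule; the first letter is.
"mupugnem" begins with m-. The one such stem in the data (mopuwen → moerpuwen) inserts -er- after the first vowel (as do gatu, geno), so the same rule applies.
The other patterns: stems beginning with b- add be- … -ani around the stem; stems beginning with z- add -ul.
So mupugnem → muerpugnem.

muerpugnem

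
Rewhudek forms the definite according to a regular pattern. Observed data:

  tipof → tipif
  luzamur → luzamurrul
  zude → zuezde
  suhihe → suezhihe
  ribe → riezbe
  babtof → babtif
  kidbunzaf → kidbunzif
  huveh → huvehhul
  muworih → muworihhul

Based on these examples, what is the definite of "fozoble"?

zude and huveh both have last vowel 'e' yet inflect differently (zuezde, huvehhul), so the last vowel is not what conditions the rule; the final letter is.
"fozoble" ends in -e. The stems ending in -e (zude → zuezde, ribe → riezbe, suhihe → suezhihe) insert -ez- after the first vowel.
The other patterns: stems ending in -f change the last vowel to 'i'; stems ending in -h or -r double the final consonant and add -ul.
So fozoble → foezzoble.

foezzoble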